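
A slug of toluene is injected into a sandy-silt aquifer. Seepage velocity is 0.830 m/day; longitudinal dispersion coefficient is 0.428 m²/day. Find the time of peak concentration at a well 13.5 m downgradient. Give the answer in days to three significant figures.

15.7 days

For the 1D instantaneous-source solution, setting ∂C/∂t = 0 at fixed x gives v²t² + 2Dt − x² = 0, so t = (√(D² + v²x²) − D)/v².
√(D² + v²x²) = √(0.428² + 0.830² × 13.5²) = 11.21; v² = 0.6889.
t = (11.21 − 0.428)/0.6889 = 15.7 days (vs. the pure-advection estimate x/v = 16.3 d).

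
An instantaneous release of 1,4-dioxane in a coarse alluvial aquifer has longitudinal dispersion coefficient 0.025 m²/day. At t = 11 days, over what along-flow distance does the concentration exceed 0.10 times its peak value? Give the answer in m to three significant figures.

3.18 m

The plume is Gaussian with σ = √(2Dt) = √(2 × 0.025 × 11) = 0.7416 m.
C/C_peak = exp(−Δx²/(2σ²)) = 0.10 ⇒ Δx = σ·√(−2 ln 0.10) = 0.7416 × 2.146 = 1.591 m.
Width = 2Δx = 3.18 m.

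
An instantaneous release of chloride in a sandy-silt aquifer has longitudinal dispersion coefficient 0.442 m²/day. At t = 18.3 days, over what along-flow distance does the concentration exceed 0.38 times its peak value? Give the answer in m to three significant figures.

11.2 m

The plume is Gaussian with σ = √(2Dt) = √(2 × 0.442 × 18.3) = 4.022 m.
C/C_peak = exp(−Δx²/(2σ²)) = 0.38 ⇒ Δx = σ·√(−2 ln 0.38) = 4.022 × 1.391 = 5.595 m.
Width = 2Δx = 11.2 m.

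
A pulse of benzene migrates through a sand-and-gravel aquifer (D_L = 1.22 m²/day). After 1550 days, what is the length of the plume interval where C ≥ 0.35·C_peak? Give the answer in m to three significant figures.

The plume is Gaussian with σ = √(2Dt) = √(2 × 1.22 × 1550) = 61.50 m.
C/C_peak = exp(−Δx²/(2σ²)) = 0.35 ⇒ Δx = σ·√(−2 ln 0.35) = 61.50 × 1.449 = 89.11 m.
Width = 2Δx = 178 m.

178 m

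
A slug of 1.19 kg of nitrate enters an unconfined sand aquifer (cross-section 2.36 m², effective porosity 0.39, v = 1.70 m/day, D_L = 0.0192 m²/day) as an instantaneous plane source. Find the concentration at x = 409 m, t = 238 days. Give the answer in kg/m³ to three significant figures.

0.0592 kg/m³

For an instantaneous plane source, C(x,t) = M/(n_e·A·√(4πDt)) · exp(−(x−vt)²/(4Dt)), with n_e·A the pore (flow) area.
Plume center vt = 1.70 × 238 = 404.6 m, so the well at 409 m is 4.4 m downgradient of the peak.
√(4πDt) = 7.578 m, giving peak height M/(n_e·A·√(4πDt)) = 1.19/(0.39 × 2.36 × 7.578) = 0.1706 kg/m³.
(x−vt)²/(4Dt) = (4.4)²/(4 × 0.0192 × 238) = 1.059; exp(−1.059) = 0.3468.
C = 0.1706 × 0.3468 = 0.0592 kg/m³.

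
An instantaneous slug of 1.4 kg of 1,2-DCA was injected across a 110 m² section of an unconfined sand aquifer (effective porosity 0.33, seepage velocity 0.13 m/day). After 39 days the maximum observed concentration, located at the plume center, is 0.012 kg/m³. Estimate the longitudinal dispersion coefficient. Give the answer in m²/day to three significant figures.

At the plume center C_max = M/(n_e·A·√(4πDt)), so D = M²/(4πt·(n_e·A·C_max)²).
n_e·A·C_max = 0.33 × 110 × 0.012 = 0.4356 kg/m.
D = 1.4²/(4π × 39 × 0.4356²) = 0.0211 m²/day.

0.0211 m²/day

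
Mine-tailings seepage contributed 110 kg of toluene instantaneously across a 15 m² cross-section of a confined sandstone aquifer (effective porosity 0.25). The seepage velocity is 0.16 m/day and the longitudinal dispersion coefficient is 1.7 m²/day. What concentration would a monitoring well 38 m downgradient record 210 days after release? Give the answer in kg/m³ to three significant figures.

0.432 kg/m³

For an instantaneous plane source, C(x,t) = M/(n_e·A·√(4πDt)) · exp(−(x−vt)²/(4Dt)), with n_e·A the pore (flow) area.
Plume center vt = 0.16 × 210 = 33.6 m, so the well at 38 m is 4.4 m downgradient of the peak.
√(4πDt) = 66.98 m, giving peak height M/(n_e·A·√(4πDt)) = 110/(0.25 × 15 × 66.98) = 0.4379 kg/m³.
(x−vt)²/(4Dt) = (4.4)²/(4 × 1.7 × 210) = 0.01356; exp(−0.01356) = 0.9865.
C = 0.4379 × 0.9865 = 0.432 kg/m³.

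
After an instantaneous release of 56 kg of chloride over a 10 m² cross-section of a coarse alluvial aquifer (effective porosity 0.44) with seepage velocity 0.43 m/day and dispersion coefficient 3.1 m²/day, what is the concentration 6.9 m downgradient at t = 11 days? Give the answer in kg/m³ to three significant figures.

For an instantaneous plane source, C(x,t) = M/(n_e·A·√(4πDt)) · exp(−(x−vt)²/(4Dt)), with n_e·A the pore (flow) area.
Plume center vt = 0.43 × 11 = 4.73 m, so the well at 6.9 m is 2.17 m downgradient of the peak.
√(4πDt) = 20.70 m, giving peak height M/(n_e·A·√(4πDt)) = 56/(0.44 × 10 × 20.70) = 0.6148 kg/m³.
(x−vt)²/(4Dt) = (2.17)²/(4 × 3.1 × 11) = 0.03452; exp(−0.03452) = 0.9661.
C = 0.6148 × 0.9661 = 0.594 kg/m³.

0.594 kg/m³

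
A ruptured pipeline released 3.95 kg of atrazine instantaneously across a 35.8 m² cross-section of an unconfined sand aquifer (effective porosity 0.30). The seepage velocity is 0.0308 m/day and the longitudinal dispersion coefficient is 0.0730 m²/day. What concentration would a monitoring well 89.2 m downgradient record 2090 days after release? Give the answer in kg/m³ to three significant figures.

For an instantaneous plane source, C(x,t) = M/(n_e·A·√(4πDt)) · exp(−(x−vt)²/(4Dt)), with n_e·A the pore (flow) area.
Plume center vt = 0.0308 × 2090 = 64.372 m, so the well at 89.2 m is 24.828 m downgradient of the peak.
√(4πDt) = 43.79 m, giving peak height M/(n_e·A·√(4πDt)) = 3.95/(0.30 × 35.8 × 43.79) = 0.008399 kg/m³.
(x−vt)²/(4Dt) = (24.828)²/(4 × 0.0730 × 2090) = 1.010; exp(−1.010) = 0.3642.
C = 0.008399 × 0.3642 = 0.00306 kg/m³.

0.00306 kg/m³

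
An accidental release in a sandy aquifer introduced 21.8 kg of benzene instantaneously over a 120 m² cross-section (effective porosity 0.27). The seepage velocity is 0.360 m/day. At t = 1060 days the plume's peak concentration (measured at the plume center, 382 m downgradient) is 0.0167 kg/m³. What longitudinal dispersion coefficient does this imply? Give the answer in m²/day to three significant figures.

At the plume center C_max = M/(n_e·A·√(4πDt)), so D = M²/(4πt·(n_e·A·C_max)²).
n_e·A·C_max = 0.27 × 120 × 0.0167 = 0.5411 kg/m.
D = 21.8²/(4π × 1060 × 0.5411²) = 0.122 m²/day.

0.122 m²/day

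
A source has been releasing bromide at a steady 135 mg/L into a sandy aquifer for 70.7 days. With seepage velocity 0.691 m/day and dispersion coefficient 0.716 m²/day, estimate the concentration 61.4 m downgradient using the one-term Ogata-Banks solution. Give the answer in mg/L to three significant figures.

For a continuous step input, C/C₀ ≈ ½·erfc((x−vt)/(2√(Dt))).
vt = 0.691 × 70.7 = 48.8537 m and 2√(Dt) = 2√(0.716 × 70.7) = 14.23 m.
Argument (x−vt)/(2√(Dt)) = (61.4 − 48.8537)/14.23 = 0.8817; ½·erfc(0.8817) = 0.1062.
C = 135 × 0.1062 = 14.3 mg/L.

14.3 mg/L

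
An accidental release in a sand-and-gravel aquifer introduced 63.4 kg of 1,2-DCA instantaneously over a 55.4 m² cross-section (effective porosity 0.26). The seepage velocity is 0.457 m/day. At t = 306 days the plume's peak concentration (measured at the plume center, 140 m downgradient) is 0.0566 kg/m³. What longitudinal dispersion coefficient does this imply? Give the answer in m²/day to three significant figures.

At the plume center C_max = M/(n_e·A·√(4πDt)), so D = M²/(4πt·(n_e·A·C_max)²).
n_e·A·C_max = 0.26 × 55.4 × 0.0566 = 0.8153 kg/m.
D = 63.4²/(4π × 306 × 0.8153²) = 1.57 m²/day.

1.57 m²/day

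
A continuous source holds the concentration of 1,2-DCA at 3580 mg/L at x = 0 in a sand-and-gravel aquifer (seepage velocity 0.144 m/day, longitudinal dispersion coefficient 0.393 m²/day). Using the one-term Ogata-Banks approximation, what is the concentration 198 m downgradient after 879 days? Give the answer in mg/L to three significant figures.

11.8 mg/L

For a continuous step input, C/C₀ ≈ ½·erfc((x−vt)/(2√(Dt))).
vt = 0.144 × 879 = 126.576 m and 2√(Dt) = 2√(0.393 × 879) = 37.17 m.
Argument (x−vt)/(2√(Dt)) = (198 − 126.576)/37.17 = 1.922; ½·erfc(1.922) = 0.003283.
C = 3580 × 0.003283 = 11.8 mg/L.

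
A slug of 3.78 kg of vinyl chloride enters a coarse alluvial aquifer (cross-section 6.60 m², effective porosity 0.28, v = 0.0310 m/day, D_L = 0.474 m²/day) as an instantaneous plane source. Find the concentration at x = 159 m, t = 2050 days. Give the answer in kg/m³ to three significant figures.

0.00178 kg/m³

For an instantaneous plane source, C(x,t) = M/(n_e·A·√(4πDt)) · exp(−(x−vt)²/(4Dt)), with n_e·A the pore (flow) area.
Plume center vt = 0.0310 × 2050 = 63.55 m, so the well at 159 m is 95.45 m downgradient of the peak.
√(4πDt) = 110.5 m, giving peak height M/(n_e·A·√(4πDt)) = 3.78/(0.28 × 6.60 × 110.5) = 0.01851 kg/m³.
(x−vt)²/(4Dt) = (95.45)²/(4 × 0.474 × 2050) = 2.344; exp(−2.344) = 0.09594.
C = 0.01851 × 0.09594 = 0.00178 kg/m³.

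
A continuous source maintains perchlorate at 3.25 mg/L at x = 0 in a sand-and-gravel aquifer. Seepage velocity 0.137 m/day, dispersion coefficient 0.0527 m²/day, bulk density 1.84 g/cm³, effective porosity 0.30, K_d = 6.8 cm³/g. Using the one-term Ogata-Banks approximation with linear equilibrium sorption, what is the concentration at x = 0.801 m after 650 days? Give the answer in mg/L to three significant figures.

Retardation factor R = 1 + ρ_b·K_d/n = 1 + 1.84 × 6.8/0.30 = 42.71.
Sorption retards both mechanisms: v_R = v/R = 0.003208 m/day, D_R = D/R = 0.001234 m²/day.
v_R·t = 0.003208 × 650 = 2.0852 m; 2√(D_R t) = 1.791 m; argument = (0.801 − 2.0852)/1.791 = -0.7170.
C = C₀ × ½·erfc(-0.7170) = 3.25 × 0.8447 = 2.75 mg/L.

2.75 mg/L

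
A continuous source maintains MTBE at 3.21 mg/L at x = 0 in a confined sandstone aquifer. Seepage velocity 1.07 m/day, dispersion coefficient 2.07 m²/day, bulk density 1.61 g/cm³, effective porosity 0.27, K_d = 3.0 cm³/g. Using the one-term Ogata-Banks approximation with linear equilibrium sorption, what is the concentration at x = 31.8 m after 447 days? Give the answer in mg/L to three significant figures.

Retardation factor R = 1 + ρ_b·K_d/n = 1 + 1.61 × 3.0/0.27 = 18.89.
Sorption retards both mechanisms: v_R = v/R = 0.05664 m/day, D_R = D/R = 0.1096 m²/day.
v_R·t = 0.05664 × 447 = 25.31808 m; 2√(D_R t) = 14.00 m; argument = (31.8 − 25.31808)/14.00 = 0.4630.
C = C₀ × ½·erfc(0.4630) = 3.21 × 0.2563 = 0.823 mg/L.

0.823 mg/L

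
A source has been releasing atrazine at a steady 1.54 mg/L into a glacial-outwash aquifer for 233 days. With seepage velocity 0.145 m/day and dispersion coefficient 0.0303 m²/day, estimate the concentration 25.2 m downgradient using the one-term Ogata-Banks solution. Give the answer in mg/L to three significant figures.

1.52 mg/L

For a continuous step input, C/C₀ ≈ ½·erfc((x−vt)/(2√(Dt))).
vt = 0.145 × 233 = 33.785 m and 2√(Dt) = 2√(0.0303 × 233) = 5.314 m.
Argument (x−vt)/(2√(Dt)) = (25.2 − 33.785)/5.314 = -1.616; ½·erfc(-1.616) = 0.9889.
C = 1.54 × 0.9889 = 1.52 mg/L.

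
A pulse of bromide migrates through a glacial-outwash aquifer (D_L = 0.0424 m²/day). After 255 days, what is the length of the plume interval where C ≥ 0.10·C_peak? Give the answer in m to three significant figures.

The plume is Gaussian with σ = √(2Dt) = √(2 × 0.0424 × 255) = 4.650 m.
C/C_peak = exp(−Δx²/(2σ²)) = 0.10 ⇒ Δx = σ·√(−2 ln 0.10) = 4.650 × 2.146 = 9.979 m.
Width = 2Δx = 20.0 m.

20.0 m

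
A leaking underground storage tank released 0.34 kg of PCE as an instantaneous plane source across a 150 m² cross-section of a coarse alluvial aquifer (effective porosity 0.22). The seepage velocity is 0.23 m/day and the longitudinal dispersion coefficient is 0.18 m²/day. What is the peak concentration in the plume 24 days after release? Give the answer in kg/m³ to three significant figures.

0.00140 kg/m³

The peak of an instantaneous 1D plume sits at x = vt; there the Gaussian factor is 1 and C_max = M/(n_e·A·√(4πDt)), where n_e·A is the pore area the mass is dissolved in.
√(4πDt) = √(4π × 0.18 × 24) = 7.368 m, so C_max = 0.34/(0.22 × 150 × 7.368) = 0.00140 kg/m³.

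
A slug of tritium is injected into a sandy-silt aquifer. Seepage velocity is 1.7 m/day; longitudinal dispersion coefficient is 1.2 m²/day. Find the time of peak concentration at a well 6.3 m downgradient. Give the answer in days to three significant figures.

3.31 days

For the 1D instantaneous-source solution, setting ∂C/∂t = 0 at fixed x gives v²t² + 2Dt − x² = 0, so t = (√(D² + v²x²) − D)/v².
√(D² + v²x²) = √(1.2² + 1.7² × 6.3²) = 10.78; v² = 2.89.
t = (10.78 − 1.2)/2.89 = 3.31 days (vs. the pure-advection estimate x/v = 3.71 d).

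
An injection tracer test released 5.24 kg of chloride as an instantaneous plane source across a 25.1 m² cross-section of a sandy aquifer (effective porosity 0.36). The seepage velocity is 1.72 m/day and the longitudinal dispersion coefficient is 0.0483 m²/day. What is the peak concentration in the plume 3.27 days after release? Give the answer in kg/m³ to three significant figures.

0.412 kg/m³

The peak of an instantaneous 1D plume sits at x = vt; there the Gaussian factor is 1 and C_max = M/(n_e·A·√(4πDt)), where n_e·A is the pore area the mass is dissolved in.
√(4πDt) = √(4π × 0.0483 × 3.27) = 1.409 m, so C_max = 5.24/(0.36 × 25.1 × 1.409) = 0.412 kg/m³.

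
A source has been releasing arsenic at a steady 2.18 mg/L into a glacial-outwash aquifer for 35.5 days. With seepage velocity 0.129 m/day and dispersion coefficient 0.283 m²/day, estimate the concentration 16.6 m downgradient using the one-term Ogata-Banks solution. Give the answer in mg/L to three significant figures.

0.00799 mg/L

For a continuous step input, C/C₀ ≈ ½·erfc((x−vt)/(2√(Dt))).
vt = 0.129 × 35.5 = 4.5795 m and 2√(Dt) = 2√(0.283 × 35.5) = 6.339 m.
Argument (x−vt)/(2√(Dt)) = (16.6 − 4.5795)/6.339 = 1.896; ½·erfc(1.896) = 0.003666.
C = 2.18 × 0.003666 = 0.00799 mg/L.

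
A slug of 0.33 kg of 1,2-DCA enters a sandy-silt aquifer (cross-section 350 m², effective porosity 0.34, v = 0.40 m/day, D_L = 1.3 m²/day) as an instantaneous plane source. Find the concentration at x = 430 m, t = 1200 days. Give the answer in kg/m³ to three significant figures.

1.33e-05 kg/m³

For an instantaneous plane source, C(x,t) = M/(n_e·A·√(4πDt)) · exp(−(x−vt)²/(4Dt)), with n_e·A the pore (flow) area.
Plume center vt = 0.40 × 1200 = 480 m, so the well at 430 m is 50 m upgradient of the peak.
√(4πDt) = 140.0 m, giving peak height M/(n_e·A·√(4πDt)) = 0.33/(0.34 × 350 × 140.0) = 1.981e-05 kg/m³.
(x−vt)²/(4Dt) = (-50)²/(4 × 1.3 × 1200) = 0.4006; exp(−0.4006) = 0.6699.
C = 1.981e-05 × 0.6699 = 1.33e-05 kg/m³.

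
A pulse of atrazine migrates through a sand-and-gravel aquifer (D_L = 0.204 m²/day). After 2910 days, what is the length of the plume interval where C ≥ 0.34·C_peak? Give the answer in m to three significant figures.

The plume is Gaussian with σ = √(2Dt) = √(2 × 0.204 × 2910) = 34.46 m.
C/C_peak = exp(−Δx²/(2σ²)) = 0.34 ⇒ Δx = σ·√(−2 ln 0.34) = 34.46 × 1.469 = 50.62 m.
Width = 2Δx = 101 m.

101 m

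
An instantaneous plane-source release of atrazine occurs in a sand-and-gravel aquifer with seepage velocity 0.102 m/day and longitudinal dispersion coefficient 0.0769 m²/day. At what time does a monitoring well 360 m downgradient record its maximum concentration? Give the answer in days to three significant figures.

3520 days

For the 1D instantaneous-source solution, setting ∂C/∂t = 0 at fixed x gives v²t² + 2Dt − x² = 0, so t = (√(D² + v²x²) − D)/v².
√(D² + v²x²) = √(0.0769² + 0.102² × 360²) = 36.72; v² = 0.010404.
t = (36.72 − 0.0769)/0.010404 = 3520 days (vs. the pure-advection estimate x/v = 3530 d).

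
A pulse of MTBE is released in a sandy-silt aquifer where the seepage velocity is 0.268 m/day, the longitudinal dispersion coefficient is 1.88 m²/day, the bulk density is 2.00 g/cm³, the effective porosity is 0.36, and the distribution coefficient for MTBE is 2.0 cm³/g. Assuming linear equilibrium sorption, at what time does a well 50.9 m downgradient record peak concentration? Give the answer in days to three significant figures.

Retardation factor R = 1 + ρ_b·K_d/n = 1 + 2.00 × 2.0/0.36 = 12.11.
Sorption retards both mechanisms: v_R = v/R = 0.02213 m/day, D_R = D/R = 0.1552 m²/day.
Peak time from v_R²t² + 2D_R t − x² = 0: t = (√(D_R² + v_R²x²) − D_R)/v_R².
√(D_R² + v_R²x²) = √(0.1552² + 0.02213² × 50.9²) = 1.137; v_R² = 0.0004897.
t = (1.137 − 0.1552)/0.0004897 = 2000 days.

2000 days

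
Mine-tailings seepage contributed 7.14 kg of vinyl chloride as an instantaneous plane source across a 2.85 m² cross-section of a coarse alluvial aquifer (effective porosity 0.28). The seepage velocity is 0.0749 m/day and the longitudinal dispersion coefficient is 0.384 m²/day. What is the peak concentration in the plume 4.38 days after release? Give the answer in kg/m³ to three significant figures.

The peak of an instantaneous 1D plume sits at x = vt; there the Gaussian factor is 1 and C_max = M/(n_e·A·√(4πDt)), where n_e·A is the pore area the mass is dissolved in.
√(4πDt) = √(4π × 0.384 × 4.38) = 4.597 m, so C_max = 7.14/(0.28 × 2.85 × 4.597) = 1.95 kg/m³.

1.95 kg/m³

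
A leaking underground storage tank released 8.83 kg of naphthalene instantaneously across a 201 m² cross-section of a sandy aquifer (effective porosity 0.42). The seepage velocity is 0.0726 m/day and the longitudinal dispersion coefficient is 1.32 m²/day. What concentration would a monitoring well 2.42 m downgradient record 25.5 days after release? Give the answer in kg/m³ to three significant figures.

For an instantaneous plane source, C(x,t) = M/(n_e·A·√(4πDt)) · exp(−(x−vt)²/(4Dt)), with n_e·A the pore (flow) area.
Plume center vt = 0.0726 × 25.5 = 1.8513 m, so the well at 2.42 m is 0.5687 m downgradient of the peak.
√(4πDt) = 20.57 m, giving peak height M/(n_e·A·√(4πDt)) = 8.83/(0.42 × 201 × 20.57) = 0.005085 kg/m³.
(x−vt)²/(4Dt) = (0.5687)²/(4 × 1.32 × 25.5) = 0.002402; exp(−0.002402) = 0.9976.
C = 0.005085 × 0.9976 = 0.00507 kg/m³.

0.00507 kg/m³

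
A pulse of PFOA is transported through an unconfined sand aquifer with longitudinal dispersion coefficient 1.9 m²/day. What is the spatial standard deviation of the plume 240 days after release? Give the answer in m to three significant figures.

30.2 m

Dispersive spreading gives a Gaussian with σ² = 2Dt; advection only shifts the center.
σ = √(2 × 1.9 × 240) = 30.2 m.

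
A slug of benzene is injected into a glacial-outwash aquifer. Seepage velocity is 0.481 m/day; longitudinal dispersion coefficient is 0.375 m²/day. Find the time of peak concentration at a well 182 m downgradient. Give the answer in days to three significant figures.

For the 1D instantaneous-source solution, setting ∂C/∂t = 0 at fixed x gives v²t² + 2Dt − x² = 0, so t = (√(D² + v²x²) − D)/v².
√(D² + v²x²) = √(0.375² + 0.481² × 182²) = 87.54; v² = 0.231361.
t = (87.54 − 0.375)/0.231361 = 377 days (vs. the pure-advection estimate x/v = 378 d).

377 days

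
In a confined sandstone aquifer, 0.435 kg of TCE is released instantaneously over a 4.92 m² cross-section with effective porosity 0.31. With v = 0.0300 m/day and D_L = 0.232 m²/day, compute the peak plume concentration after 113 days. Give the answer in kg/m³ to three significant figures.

The peak of an instantaneous 1D plume sits at x = vt; there the Gaussian factor is 1 and C_max = M/(n_e·A·√(4πDt)), where n_e·A is the pore area the mass is dissolved in.
√(4πDt) = √(4π × 0.232 × 113) = 18.15 m, so C_max = 0.435/(0.31 × 4.92 × 18.15) = 0.0157 kg/m³.

0.0157 kg/m³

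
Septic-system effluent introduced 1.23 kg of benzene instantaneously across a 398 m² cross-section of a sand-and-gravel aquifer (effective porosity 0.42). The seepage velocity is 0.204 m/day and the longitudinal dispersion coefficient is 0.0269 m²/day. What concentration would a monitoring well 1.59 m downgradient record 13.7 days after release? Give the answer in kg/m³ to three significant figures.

0.00128 kg/m³

For an instantaneous plane source, C(x,t) = M/(n_e·A·√(4πDt)) · exp(−(x−vt)²/(4Dt)), with n_e·A the pore (flow) area.
Plume center vt = 0.204 × 13.7 = 2.7948 m, so the well at 1.59 m is 1.2048 m upgradient of the peak.
√(4πDt) = 2.152 m, giving peak height M/(n_e·A·√(4πDt)) = 1.23/(0.42 × 398 × 2.152) = 0.003419 kg/m³.
(x−vt)²/(4Dt) = (-1.2048)²/(4 × 0.0269 × 13.7) = 0.9847; exp(−0.9847) = 0.3736.
C = 0.003419 × 0.3736 = 0.00128 kg/m³.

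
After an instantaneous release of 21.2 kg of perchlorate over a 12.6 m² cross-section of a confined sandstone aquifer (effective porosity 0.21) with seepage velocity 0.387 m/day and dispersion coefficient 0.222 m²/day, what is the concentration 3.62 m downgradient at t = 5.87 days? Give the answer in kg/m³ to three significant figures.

1.40 kg/m³

For an instantaneous plane source, C(x,t) = M/(n_e·A·√(4πDt)) · exp(−(x−vt)²/(4Dt)), with n_e·A the pore (flow) area.
Plume center vt = 0.387 × 5.87 = 2.27169 m, so the well at 3.62 m is 1.34831 m downgradient of the peak.
√(4πDt) = 4.047 m, giving peak height M/(n_e·A·√(4πDt)) = 21.2/(0.21 × 12.6 × 4.047) = 1.980 kg/m³.
(x−vt)²/(4Dt) = (1.34831)²/(4 × 0.222 × 5.87) = 0.3488; exp(−0.3488) = 0.7055.
C = 1.980 × 0.7055 = 1.40 kg/m³.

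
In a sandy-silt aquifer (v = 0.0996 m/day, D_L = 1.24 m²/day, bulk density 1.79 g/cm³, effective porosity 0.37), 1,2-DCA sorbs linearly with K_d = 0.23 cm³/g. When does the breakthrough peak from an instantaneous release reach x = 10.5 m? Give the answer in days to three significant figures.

Retardation factor R = 1 + ρ_b·K_d/n = 1 + 1.79 × 0.23/0.37 = 2.113.
Sorption retards both mechanisms: v_R = v/R = 0.04714 m/day, D_R = D/R = 0.5868 m²/day.
Peak time from v_R²t² + 2D_R t − x² = 0: t = (√(D_R² + v_R²x²) − D_R)/v_R².
√(D_R² + v_R²x²) = √(0.5868² + 0.04714² × 10.5²) = 0.7677; v_R² = 0.002222.
t = (0.7677 − 0.5868)/0.002222 = 81.4 days.

81.4 days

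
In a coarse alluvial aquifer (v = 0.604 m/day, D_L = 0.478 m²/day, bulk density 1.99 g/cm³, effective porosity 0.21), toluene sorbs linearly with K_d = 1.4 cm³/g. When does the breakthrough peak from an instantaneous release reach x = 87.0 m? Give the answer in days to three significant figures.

Retardation factor R = 1 + ρ_b·K_d/n = 1 + 1.99 × 1.4/0.21 = 14.27.
Sorption retards both mechanisms: v_R = v/R = 0.04233 m/day, D_R = D/R = 0.03350 m²/day.
Peak time from v_R²t² + 2D_R t − x² = 0: t = (√(D_R² + v_R²x²) − D_R)/v_R².
√(D_R² + v_R²x²) = √(0.03350² + 0.04233² × 87.0²) = 3.683; v_R² = 0.001792.
t = (3.683 − 0.03350)/0.001792 = 2040 days.

2040 days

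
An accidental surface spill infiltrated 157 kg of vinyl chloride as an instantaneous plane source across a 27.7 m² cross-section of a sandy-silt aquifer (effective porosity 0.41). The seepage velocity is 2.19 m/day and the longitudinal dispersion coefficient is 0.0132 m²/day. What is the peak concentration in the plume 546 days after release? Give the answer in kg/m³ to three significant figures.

1.45 kg/m³

The peak of an instantaneous 1D plume sits at x = vt; there the Gaussian factor is 1 and C_max = M/(n_e·A·√(4πDt)), where n_e·A is the pore area the mass is dissolved in.
√(4πDt) = √(4π × 0.0132 × 546) = 9.517 m, so C_max = 157/(0.41 × 27.7 × 9.517) = 1.45 kg/m³.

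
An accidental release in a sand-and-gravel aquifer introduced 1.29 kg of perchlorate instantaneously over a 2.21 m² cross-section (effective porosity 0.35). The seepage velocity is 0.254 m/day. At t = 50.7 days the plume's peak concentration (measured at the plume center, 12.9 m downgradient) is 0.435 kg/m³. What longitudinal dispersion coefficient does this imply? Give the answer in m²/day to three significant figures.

0.0231 m²/day

At the plume center C_max = M/(n_e·A·√(4πDt)), so D = M²/(4πt·(n_e·A·C_max)²).
n_e·A·C_max = 0.35 × 2.21 × 0.435 = 0.3365 kg/m.
D = 1.29²/(4π × 50.7 × 0.3365²) = 0.0231 m²/day.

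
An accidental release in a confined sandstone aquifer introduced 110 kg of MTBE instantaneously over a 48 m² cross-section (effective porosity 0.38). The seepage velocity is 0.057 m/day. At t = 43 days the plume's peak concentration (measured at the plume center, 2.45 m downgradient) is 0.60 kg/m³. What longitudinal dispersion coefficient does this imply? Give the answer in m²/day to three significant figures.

At the plume center C_max = M/(n_e·A·√(4πDt)), so D = M²/(4πt·(n_e·A·C_max)²).
n_e·A·C_max = 0.38 × 48 × 0.60 = 10.94 kg/m.
D = 110²/(4π × 43 × 10.94²) = 0.187 m²/day.

0.187 m²/day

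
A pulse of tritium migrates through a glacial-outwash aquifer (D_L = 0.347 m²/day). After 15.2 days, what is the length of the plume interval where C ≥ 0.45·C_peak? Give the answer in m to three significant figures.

8.21 m

The plume is Gaussian with σ = √(2Dt) = √(2 × 0.347 × 15.2) = 3.248 m.
C/C_peak = exp(−Δx²/(2σ²)) = 0.45 ⇒ Δx = σ·√(−2 ln 0.45) = 3.248 × 1.264 = 4.105 m.
Width = 2Δx = 8.21 m.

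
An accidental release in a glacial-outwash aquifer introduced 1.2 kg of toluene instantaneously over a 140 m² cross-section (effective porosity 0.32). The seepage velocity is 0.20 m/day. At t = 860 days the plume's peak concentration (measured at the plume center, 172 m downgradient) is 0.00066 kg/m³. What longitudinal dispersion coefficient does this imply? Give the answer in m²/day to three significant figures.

At the plume center C_max = M/(n_e·A·√(4πDt)), so D = M²/(4πt·(n_e·A·C_max)²).
n_e·A·C_max = 0.32 × 140 × 0.00066 = 0.02957 kg/m.
D = 1.2²/(4π × 860 × 0.02957²) = 0.152 m²/day.

0.152 m²/day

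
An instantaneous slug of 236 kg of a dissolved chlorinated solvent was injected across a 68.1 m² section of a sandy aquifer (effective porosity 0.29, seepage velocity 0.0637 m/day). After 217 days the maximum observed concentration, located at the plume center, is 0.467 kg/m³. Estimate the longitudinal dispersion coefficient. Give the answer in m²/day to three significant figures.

0.240 m²/day

At the plume center C_max = M/(n_e·A·√(4πDt)), so D = M²/(4πt·(n_e·A·C_max)²).
n_e·A·C_max = 0.29 × 68.1 × 0.467 = 9.223 kg/m.
D = 236²/(4π × 217 × 9.223²) = 0.240 m²/day.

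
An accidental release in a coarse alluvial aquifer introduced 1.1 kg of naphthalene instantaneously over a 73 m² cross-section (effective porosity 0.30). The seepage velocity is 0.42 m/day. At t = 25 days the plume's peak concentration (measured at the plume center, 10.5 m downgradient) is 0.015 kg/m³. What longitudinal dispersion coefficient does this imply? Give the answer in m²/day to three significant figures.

0.0357 m²/day

At the plume center C_max = M/(n_e·A·√(4πDt)), so D = M²/(4πt·(n_e·A·C_max)²).
n_e·A·C_max = 0.30 × 73 × 0.015 = 0.3285 kg/m.
D = 1.1²/(4π × 25 × 0.3285²) = 0.0357 m²/day.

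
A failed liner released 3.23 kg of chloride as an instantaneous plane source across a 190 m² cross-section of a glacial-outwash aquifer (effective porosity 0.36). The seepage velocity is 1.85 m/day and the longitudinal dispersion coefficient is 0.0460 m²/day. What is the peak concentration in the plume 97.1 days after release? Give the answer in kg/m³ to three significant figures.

The peak of an instantaneous 1D plume sits at x = vt; there the Gaussian factor is 1 and C_max = M/(n_e·A·√(4πDt)), where n_e·A is the pore area the mass is dissolved in.
√(4πDt) = √(4π × 0.0460 × 97.1) = 7.492 m, so C_max = 3.23/(0.36 × 190 × 7.492) = 0.00630 kg/m³.

0.00630 kg/m³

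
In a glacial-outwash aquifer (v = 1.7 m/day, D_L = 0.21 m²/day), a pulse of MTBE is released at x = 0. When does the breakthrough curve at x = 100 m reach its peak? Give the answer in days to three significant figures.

For the 1D instantaneous-source solution, setting ∂C/∂t = 0 at fixed x gives v²t² + 2Dt − x² = 0, so t = (√(D² + v²x²) − D)/v².
√(D² + v²x²) = √(0.21² + 1.7² × 100²) = 170.0; v² = 2.89.
t = (170.0 − 0.21)/2.89 = 58.8 days (vs. the pure-advection estimate x/v = 58.8 d).

58.8 days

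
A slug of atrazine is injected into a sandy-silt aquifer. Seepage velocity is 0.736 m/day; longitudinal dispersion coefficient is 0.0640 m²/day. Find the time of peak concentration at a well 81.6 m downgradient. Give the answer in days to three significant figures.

111 days

For the 1D instantaneous-source solution, setting ∂C/∂t = 0 at fixed x gives v²t² + 2Dt − x² = 0, so t = (√(D² + v²x²) − D)/v².
√(D² + v²x²) = √(0.0640² + 0.736² × 81.6²) = 60.06; v² = 0.541696.
t = (60.06 − 0.0640)/0.541696 = 111 days (vs. the pure-advection estimate x/v = 111 d).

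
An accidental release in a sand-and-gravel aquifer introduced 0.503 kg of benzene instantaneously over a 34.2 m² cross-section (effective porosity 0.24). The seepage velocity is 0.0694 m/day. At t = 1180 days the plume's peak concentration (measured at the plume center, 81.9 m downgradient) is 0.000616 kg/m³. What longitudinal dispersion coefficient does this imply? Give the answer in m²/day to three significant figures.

0.667 m²/day

At the plume center C_max = M/(n_e·A·√(4πDt)), so D = M²/(4πt·(n_e·A·C_max)²).
n_e·A·C_max = 0.24 × 34.2 × 0.000616 = 0.005056 kg/m.
D = 0.503²/(4π × 1180 × 0.005056²) = 0.667 m²/day.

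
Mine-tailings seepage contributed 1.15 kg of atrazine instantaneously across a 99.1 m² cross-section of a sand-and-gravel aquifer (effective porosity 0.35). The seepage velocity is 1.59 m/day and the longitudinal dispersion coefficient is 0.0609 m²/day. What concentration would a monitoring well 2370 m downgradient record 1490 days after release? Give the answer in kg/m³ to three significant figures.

0.000980 kg/m³

For an instantaneous plane source, C(x,t) = M/(n_e·A·√(4πDt)) · exp(−(x−vt)²/(4Dt)), with n_e·A the pore (flow) area.
Plume center vt = 1.59 × 1490 = 2369.1 m, so the well at 2370 m is 0.9 m downgradient of the peak.
√(4πDt) = 33.77 m, giving peak height M/(n_e·A·√(4πDt)) = 1.15/(0.35 × 99.1 × 33.77) = 0.0009818 kg/m³.
(x−vt)²/(4Dt) = (0.9)²/(4 × 0.0609 × 1490) = 0.002232; exp(−0.002232) = 0.9978.
C = 0.0009818 × 0.9978 = 0.000980 kg/m³.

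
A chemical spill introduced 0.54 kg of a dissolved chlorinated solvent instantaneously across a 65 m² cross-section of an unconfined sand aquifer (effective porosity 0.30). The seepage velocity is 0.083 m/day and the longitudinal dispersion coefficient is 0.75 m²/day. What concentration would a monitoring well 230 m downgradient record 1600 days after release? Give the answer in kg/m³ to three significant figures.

3.15e-05 kg/m³

For an instantaneous plane source, C(x,t) = M/(n_e·A·√(4πDt)) · exp(−(x−vt)²/(4Dt)), with n_e·A the pore (flow) area.
Plume center vt = 0.083 × 1600 = 132.8 m, so the well at 230 m is 97.2 m downgradient of the peak.
√(4πDt) = 122.8 m, giving peak height M/(n_e·A·√(4πDt)) = 0.54/(0.30 × 65 × 122.8) = 0.0002255 kg/m³.
(x−vt)²/(4Dt) = (97.2)²/(4 × 0.75 × 1600) = 1.968; exp(−1.968) = 0.1397.
C = 0.0002255 × 0.1397 = 3.15e-05 kg/m³.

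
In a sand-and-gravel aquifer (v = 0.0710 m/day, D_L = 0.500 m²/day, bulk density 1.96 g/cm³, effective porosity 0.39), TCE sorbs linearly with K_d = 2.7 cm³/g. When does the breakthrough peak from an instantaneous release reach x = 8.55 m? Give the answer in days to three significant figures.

Retardation factor R = 1 + ρ_b·K_d/n = 1 + 1.96 × 2.7/0.39 = 14.57.
Sorption retards both mechanisms: v_R = v/R = 0.004873 m/day, D_R = D/R = 0.03432 m²/day.
Peak time from v_R²t² + 2D_R t − x² = 0: t = (√(D_R² + v_R²x²) − D_R)/v_R².
√(D_R² + v_R²x²) = √(0.03432² + 0.004873² × 8.55²) = 0.05398; v_R² = 2.375e-05.
t = (0.05398 − 0.03432)/2.375e-05 = 828 days.

828 days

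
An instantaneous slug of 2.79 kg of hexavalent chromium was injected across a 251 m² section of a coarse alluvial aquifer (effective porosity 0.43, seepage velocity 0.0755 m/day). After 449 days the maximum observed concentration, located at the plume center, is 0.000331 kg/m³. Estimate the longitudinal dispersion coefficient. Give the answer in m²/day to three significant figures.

At the plume center C_max = M/(n_e·A·√(4πDt)), so D = M²/(4πt·(n_e·A·C_max)²).
n_e·A·C_max = 0.43 × 251 × 0.000331 = 0.03572 kg/m.
D = 2.79²/(4π × 449 × 0.03572²) = 1.08 m²/day.

1.08 m²/day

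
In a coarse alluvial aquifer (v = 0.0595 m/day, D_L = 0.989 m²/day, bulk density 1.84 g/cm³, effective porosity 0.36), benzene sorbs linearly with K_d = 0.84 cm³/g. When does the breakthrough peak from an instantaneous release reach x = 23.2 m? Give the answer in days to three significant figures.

1060 days

Retardation factor R = 1 + ρ_b·K_d/n = 1 + 1.84 × 0.84/0.36 = 5.293.
Sorption retards both mechanisms: v_R = v/R = 0.01124 m/day, D_R = D/R = 0.1869 m²/day.
Peak time from v_R²t² + 2D_R t − x² = 0: t = (√(D_R² + v_R²x²) − D_R)/v_R².
√(D_R² + v_R²x²) = √(0.1869² + 0.01124² × 23.2²) = 0.3208; v_R² = 0.0001263.
t = (0.3208 − 0.1869)/0.0001263 = 1060 days.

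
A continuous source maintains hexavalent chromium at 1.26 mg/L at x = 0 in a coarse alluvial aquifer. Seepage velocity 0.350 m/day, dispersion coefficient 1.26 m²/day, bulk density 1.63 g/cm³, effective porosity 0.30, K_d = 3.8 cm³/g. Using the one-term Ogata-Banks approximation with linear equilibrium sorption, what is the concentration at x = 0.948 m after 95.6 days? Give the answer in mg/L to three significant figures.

0.720 mg/L

Retardation factor R = 1 + ρ_b·K_d/n = 1 + 1.63 × 3.8/0.30 = 21.65.
Sorption retards both mechanisms: v_R = v/R = 0.01617 m/day, D_R = D/R = 0.05820 m²/day.
v_R·t = 0.01617 × 95.6 = 1.545852 m; 2√(D_R t) = 4.718 m; argument = (0.948 − 1.545852)/4.718 = -0.1267.
C = C₀ × ½·erfc(-0.1267) = 1.26 × 0.5711 = 0.720 mg/L.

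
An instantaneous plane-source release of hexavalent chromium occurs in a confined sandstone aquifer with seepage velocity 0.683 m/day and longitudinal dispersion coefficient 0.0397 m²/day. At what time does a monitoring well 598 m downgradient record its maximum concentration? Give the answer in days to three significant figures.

875 days

For the 1D instantaneous-source solution, setting ∂C/∂t = 0 at fixed x gives v²t² + 2Dt − x² = 0, so t = (√(D² + v²x²) − D)/v².
√(D² + v²x²) = √(0.0397² + 0.683² × 598²) = 408.4; v² = 0.466489.
t = (408.4 − 0.0397)/0.466489 = 875 days (vs. the pure-advection estimate x/v = 876 d).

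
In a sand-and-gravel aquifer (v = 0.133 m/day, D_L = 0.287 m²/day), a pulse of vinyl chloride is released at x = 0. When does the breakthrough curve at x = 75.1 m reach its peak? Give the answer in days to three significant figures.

For the 1D instantaneous-source solution, setting ∂C/∂t = 0 at fixed x gives v²t² + 2Dt − x² = 0, so t = (√(D² + v²x²) − D)/v².
√(D² + v²x²) = √(0.287² + 0.133² × 75.1²) = 9.992; v² = 0.017689.
t = (9.992 − 0.287)/0.017689 = 549 days (vs. the pure-advection estimate x/v = 565 d).

549 days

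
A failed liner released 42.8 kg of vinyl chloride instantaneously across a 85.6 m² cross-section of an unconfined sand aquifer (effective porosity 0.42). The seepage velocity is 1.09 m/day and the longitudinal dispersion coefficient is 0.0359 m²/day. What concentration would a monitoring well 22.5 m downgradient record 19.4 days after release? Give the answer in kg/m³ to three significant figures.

For an instantaneous plane source, C(x,t) = M/(n_e·A·√(4πDt)) · exp(−(x−vt)²/(4Dt)), with n_e·A the pore (flow) area.
Plume center vt = 1.09 × 19.4 = 21.146 m, so the well at 22.5 m is 1.354 m downgradient of the peak.
√(4πDt) = 2.958 m, giving peak height M/(n_e·A·√(4πDt)) = 42.8/(0.42 × 85.6 × 2.958) = 0.4025 kg/m³.
(x−vt)²/(4Dt) = (1.354)²/(4 × 0.0359 × 19.4) = 0.6581; exp(−0.6581) = 0.5178.
C = 0.4025 × 0.5178 = 0.208 kg/m³.

0.208 kg/m³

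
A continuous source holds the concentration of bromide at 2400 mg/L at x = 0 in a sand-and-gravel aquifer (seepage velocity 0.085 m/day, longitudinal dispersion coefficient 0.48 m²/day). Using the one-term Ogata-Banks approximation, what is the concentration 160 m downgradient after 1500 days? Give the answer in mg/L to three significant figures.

470 mg/L

For a continuous step input, C/C₀ ≈ ½·erfc((x−vt)/(2√(Dt))).
vt = 0.085 × 1500 = 127.5 m and 2√(Dt) = 2√(0.48 × 1500) = 53.67 m.
Argument (x−vt)/(2√(Dt)) = (160 − 127.5)/53.67 = 0.6056; ½·erfc(0.6056) = 0.1959.
C = 2400 × 0.1959 = 470 mg/L.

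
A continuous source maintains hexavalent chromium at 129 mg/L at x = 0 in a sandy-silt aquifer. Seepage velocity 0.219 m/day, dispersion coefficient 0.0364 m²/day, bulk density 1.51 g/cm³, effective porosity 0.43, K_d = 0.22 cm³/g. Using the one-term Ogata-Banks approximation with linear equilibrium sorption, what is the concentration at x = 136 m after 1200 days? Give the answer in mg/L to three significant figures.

Retardation factor R = 1 + ρ_b·K_d/n = 1 + 1.51 × 0.22/0.43 = 1.773.
Sorption retards both mechanisms: v_R = v/R = 0.1235 m/day, D_R = D/R = 0.02053 m²/day.
v_R·t = 0.1235 × 1200 = 148.2 m; 2√(D_R t) = 9.927 m; argument = (136 − 148.2)/9.927 = -1.229.
C = C₀ × ½·erfc(-1.229) = 129 × 0.9589 = 124 mg/L.

124 mg/L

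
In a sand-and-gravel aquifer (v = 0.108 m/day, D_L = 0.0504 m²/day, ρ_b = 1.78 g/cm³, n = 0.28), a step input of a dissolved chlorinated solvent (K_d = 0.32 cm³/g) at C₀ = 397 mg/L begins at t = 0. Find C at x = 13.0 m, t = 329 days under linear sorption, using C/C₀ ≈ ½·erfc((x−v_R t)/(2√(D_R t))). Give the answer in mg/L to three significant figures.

Retardation factor R = 1 + ρ_b·K_d/n = 1 + 1.78 × 0.32/0.28 = 3.034.
Sorption retards both mechanisms: v_R = v/R = 0.03560 m/day, D_R = D/R = 0.01661 m²/day.
v_R·t = 0.03560 × 329 = 11.7124 m; 2√(D_R t) = 4.675 m; argument = (13.0 − 11.7124)/4.675 = 0.2754.
C = C₀ × ½·erfc(0.2754) = 397 × 0.3485 = 138 mg/L.

138 mg/L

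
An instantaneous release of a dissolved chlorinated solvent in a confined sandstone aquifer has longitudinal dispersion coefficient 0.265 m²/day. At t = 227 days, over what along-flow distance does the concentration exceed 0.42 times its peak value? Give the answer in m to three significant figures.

The plume is Gaussian with σ = √(2Dt) = √(2 × 0.265 × 227) = 10.97 m.
C/C_peak = exp(−Δx²/(2σ²)) = 0.42 ⇒ Δx = σ·√(−2 ln 0.42) = 10.97 × 1.317 = 14.45 m.
Width = 2Δx = 28.9 m.

28.9 m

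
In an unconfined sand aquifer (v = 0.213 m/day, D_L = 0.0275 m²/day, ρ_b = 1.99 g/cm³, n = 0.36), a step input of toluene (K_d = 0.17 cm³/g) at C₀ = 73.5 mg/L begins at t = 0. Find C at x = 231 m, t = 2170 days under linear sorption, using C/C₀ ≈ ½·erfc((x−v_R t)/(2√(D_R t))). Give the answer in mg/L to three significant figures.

Retardation factor R = 1 + ρ_b·K_d/n = 1 + 1.99 × 0.17/0.36 = 1.940.
Sorption retards both mechanisms: v_R = v/R = 0.1098 m/day, D_R = D/R = 0.01418 m²/day.
v_R·t = 0.1098 × 2170 = 238.266 m; 2√(D_R t) = 11.09 m; argument = (231 − 238.266)/11.09 = -0.6552.
C = C₀ × ½·erfc(-0.6552) = 73.5 × 0.8229 = 60.5 mg/L.

60.5 mg/L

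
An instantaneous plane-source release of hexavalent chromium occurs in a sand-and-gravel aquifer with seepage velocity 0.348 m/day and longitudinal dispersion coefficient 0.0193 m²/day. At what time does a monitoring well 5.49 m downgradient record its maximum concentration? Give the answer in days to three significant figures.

15.6 days

For the 1D instantaneous-source solution, setting ∂C/∂t = 0 at fixed x gives v²t² + 2Dt − x² = 0, so t = (√(D² + v²x²) − D)/v².
√(D² + v²x²) = √(0.0193² + 0.348² × 5.49²) = 1.911; v² = 0.121104.
t = (1.911 − 0.0193)/0.121104 = 15.6 days (vs. the pure-advection estimate x/v = 15.8 d).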